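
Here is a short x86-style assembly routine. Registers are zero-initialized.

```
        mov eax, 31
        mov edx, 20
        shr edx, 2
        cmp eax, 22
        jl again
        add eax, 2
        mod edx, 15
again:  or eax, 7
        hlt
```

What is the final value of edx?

5

after mov eax, 31: eax=31
after mov edx, 20: edx=20
after shr edx, 2: edx=20>>2=5
cmp eax, 22  (cmp 31,22)
jl again: not taken
after add eax, 2: eax=31+2=33
after mod edx, 15: edx=5%15=5
after or eax, 7: eax=33|7=39
halt.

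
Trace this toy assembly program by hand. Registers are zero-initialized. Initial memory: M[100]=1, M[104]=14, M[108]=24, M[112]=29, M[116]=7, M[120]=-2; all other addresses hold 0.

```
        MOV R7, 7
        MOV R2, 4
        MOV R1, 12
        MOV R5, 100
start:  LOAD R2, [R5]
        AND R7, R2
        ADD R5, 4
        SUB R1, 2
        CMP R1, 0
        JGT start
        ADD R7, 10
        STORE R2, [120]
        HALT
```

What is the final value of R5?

124

MOV R7, 7 → R7=7
MOV R2, 4 → R2=4
MOV R1, 12 → R1=12
MOV R5, 100 → R5=100
LOAD R2, [R5] → R2=M[100]=1
AND R7, R2 → R7=7&1=1
ADD R5, 4 → R5=100+4=104
SUB R1, 2 → R1=12-2=10
CMP R1, 0  (cmp 10,0)
JGT start: taken
LOAD R2, [R5] → R2=M[104]=14
AND R7, R2 → R7=1&14=0
ADD R5, 4 → R5=104+4=108
SUB R1, 2 → R1=10-2=8
CMP R1, 0  (cmp 8,0)
JGT start: taken
LOAD R2, [R5] → R2=M[108]=24
AND R7, R2 → R7=0&24=0
ADD R5, 4 → R5=108+4=112
SUB R1, 2 → R1=8-2=6
CMP R1, 0  (cmp 6,0)
JGT start: taken
LOAD R2, [R5] → R2=M[112]=29
AND R7, R2 → R7=0&29=0
ADD R5, 4 → R5=112+4=116
SUB R1, 2 → R1=6-2=4
CMP R1, 0  (cmp 4,0)
JGT start: taken
LOAD R2, [R5] → R2=M[116]=7
AND R7, R2 → R7=0&7=0
ADD R5, 4 → R5=116+4=120
SUB R1, 2 → R1=4-2=2
CMP R1, 0  (cmp 2,0)
JGT start: taken
LOAD R2, [R5] → R2=M[120]=-2
AND R7, R2 → R7=0&(-2)=0
ADD R5, 4 → R5=120+4=124
SUB R1, 2 → R1=2-2=0
CMP R1, 0  (cmp 0,0)
JGT start: not taken
ADD R7, 10 → R7=0+10=10
STORE R2, [120] → M[120]=-2
halt.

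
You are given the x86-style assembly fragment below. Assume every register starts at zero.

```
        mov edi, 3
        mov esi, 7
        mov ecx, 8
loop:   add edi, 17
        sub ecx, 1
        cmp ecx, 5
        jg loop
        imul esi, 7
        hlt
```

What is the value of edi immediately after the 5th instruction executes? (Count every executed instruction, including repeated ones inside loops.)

20

mov edi, 3 → edi=3
mov esi, 7 → esi=7
mov ecx, 8 → ecx=8
add edi, 17 → edi=3+17=20
sub ecx, 1 → ecx=8-1=7
After step 5: edi = 20.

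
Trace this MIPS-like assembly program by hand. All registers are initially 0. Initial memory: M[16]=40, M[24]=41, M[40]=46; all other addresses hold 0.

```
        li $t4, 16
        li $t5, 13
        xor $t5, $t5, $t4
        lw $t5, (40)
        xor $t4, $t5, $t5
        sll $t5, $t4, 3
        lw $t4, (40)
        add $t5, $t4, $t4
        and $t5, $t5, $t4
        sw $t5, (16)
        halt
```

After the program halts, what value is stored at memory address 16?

12

li $t4, 16 → $t4=16
li $t5, 13 → $t5=13
xor $t5, $t5, $t4 → $t5=13^16=29
lw $t5, (40) → $t5=M[40]=46
xor $t4, $t5, $t5 → $t4=46^46=0
sll $t5, $t4, 3 → $t5=0<<3=0
lw $t4, (40) → $t4=M[40]=46
add $t5, $t4, $t4 → $t5=46+46=92
and $t5, $t5, $t4 → $t5=92&46=12
sw $t5, (16) → M[16]=12
halt.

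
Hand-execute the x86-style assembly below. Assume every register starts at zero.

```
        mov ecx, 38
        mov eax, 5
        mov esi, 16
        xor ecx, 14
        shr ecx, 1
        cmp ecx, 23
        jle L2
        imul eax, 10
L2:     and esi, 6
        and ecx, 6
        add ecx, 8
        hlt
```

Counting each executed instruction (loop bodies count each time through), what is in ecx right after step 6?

after mov ecx, 38: ecx=38
after mov eax, 5: eax=5
after mov esi, 16: esi=16
after xor ecx, 14: ecx=38^14=40
after shr ecx, 1: ecx=40>>1=20
cmp ecx, 23  (cmp 20,23)
After step 6: ecx = 20.

20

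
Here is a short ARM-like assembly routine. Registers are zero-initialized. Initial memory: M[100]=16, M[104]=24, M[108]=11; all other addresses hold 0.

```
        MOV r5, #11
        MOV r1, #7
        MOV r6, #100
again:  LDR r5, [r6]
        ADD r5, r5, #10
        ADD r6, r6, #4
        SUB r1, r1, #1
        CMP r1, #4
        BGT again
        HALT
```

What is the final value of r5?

r5=11
r1=7
r6=100
r5=M[100]=16
r5=16+10=26
r6=100+4=104
r1=7-1=6
CMP r1, #4  (cmp 6,4)
BGT again: taken
r5=M[104]=24
r5=24+10=34
r6=104+4=108
r1=6-1=5
CMP r1, #4  (cmp 5,4)
BGT again: taken
r5=M[108]=11
r5=11+10=21
r6=108+4=112
r1=5-1=4
CMP r1, #4  (cmp 4,4)
BGT again: not taken
halt.

21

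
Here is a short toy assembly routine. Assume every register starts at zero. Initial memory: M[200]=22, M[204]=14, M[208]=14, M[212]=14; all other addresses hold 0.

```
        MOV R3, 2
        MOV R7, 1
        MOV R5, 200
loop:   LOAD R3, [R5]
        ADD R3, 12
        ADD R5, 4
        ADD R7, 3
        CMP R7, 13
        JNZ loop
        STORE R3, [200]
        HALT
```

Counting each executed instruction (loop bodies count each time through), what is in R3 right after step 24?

26

after MOV R3, 2: R3=2
after MOV R7, 1: R7=1
after MOV R5, 200: R5=200
after LOAD R3, [R5]: R3=M[200]=22
after ADD R3, 12: R3=22+12=34
after ADD R5, 4: R5=200+4=204
after ADD R7, 3: R7=1+3=4
CMP R7, 13  (cmp 4,13)
JNZ loop: taken
after LOAD R3, [R5]: R3=M[204]=14
after ADD R3, 12: R3=14+12=26
after ADD R5, 4: R5=204+4=208
after ADD R7, 3: R7=4+3=7
CMP R7, 13  (cmp 7,13)
JNZ loop: taken
after LOAD R3, [R5]: R3=M[208]=14
after ADD R3, 12: R3=14+12=26
after ADD R5, 4: R5=208+4=212
after ADD R7, 3: R7=7+3=10
CMP R7, 13  (cmp 10,13)
JNZ loop: taken
after LOAD R3, [R5]: R3=M[212]=14
after ADD R3, 12: R3=14+12=26
after ADD R5, 4: R5=212+4=216
After step 24: R3 = 26.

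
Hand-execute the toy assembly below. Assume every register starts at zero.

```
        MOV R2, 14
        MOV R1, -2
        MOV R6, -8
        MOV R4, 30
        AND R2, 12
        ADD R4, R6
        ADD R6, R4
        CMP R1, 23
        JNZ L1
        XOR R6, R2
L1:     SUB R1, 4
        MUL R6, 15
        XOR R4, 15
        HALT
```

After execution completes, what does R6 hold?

210

after MOV R2, 14: R2=14
after MOV R1, -2: R1=-2
after MOV R6, -8: R6=-8
after MOV R4, 30: R4=30
after AND R2, 12: R2=14&12=12
after ADD R4, R6: R4=30+(-8)=22
after ADD R6, R4: R6=(-8)+22=14
CMP R1, 23  (cmp -2,23)
JNZ L1: taken
after SUB R1, 4: R1=(-2)-4=-6
after MUL R6, 15: R6=14*15=210
after XOR R4, 15: R4=22^15=25
halt.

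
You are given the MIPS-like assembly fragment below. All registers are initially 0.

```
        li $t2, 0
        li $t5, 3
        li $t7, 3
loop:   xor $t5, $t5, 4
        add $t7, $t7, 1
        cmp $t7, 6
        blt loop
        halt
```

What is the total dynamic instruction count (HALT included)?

16

li $t2, 0 → $t2=0
li $t5, 3 → $t5=3
li $t7, 3 → $t7=3
xor $t5, $t5, 4 → $t5=3^4=7
add $t7, $t7, 1 → $t7=3+1=4
cmp $t7, 6  (cmp 4,6)
blt loop: taken
xor $t5, $t5, 4 → $t5=7^4=3
add $t7, $t7, 1 → $t7=4+1=5
cmp $t7, 6  (cmp 5,6)
blt loop: taken
xor $t5, $t5, 4 → $t5=3^4=7
add $t7, $t7, 1 → $t7=5+1=6
cmp $t7, 6  (cmp 6,6)
blt loop: not taken
halt.
Total executed instructions: 16.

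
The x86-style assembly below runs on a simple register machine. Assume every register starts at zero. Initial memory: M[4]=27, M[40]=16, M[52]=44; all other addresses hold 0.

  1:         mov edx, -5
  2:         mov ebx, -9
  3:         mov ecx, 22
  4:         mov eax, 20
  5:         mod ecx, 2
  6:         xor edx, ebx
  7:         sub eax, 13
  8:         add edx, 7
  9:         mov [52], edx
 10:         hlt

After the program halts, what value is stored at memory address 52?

19

edx=-5
ebx=-9
ecx=22
eax=20
ecx=22%2=0
edx=(-5)^(-9)=12
eax=20-13=7
edx=12+7=19
mov [52], edx → M[52]=19
halt.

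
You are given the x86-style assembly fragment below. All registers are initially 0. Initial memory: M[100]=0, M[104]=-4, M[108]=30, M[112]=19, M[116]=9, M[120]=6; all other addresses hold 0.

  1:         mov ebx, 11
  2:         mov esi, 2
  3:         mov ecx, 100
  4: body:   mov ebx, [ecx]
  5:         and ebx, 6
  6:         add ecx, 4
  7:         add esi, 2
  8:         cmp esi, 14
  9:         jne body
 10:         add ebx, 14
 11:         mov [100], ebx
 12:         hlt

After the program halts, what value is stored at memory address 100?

mov ebx, 11 → ebx=11
mov esi, 2 → esi=2
mov ecx, 100 → ecx=100
mov ebx, [ecx] → ebx=M[100]=0
and ebx, 6 → ebx=0&6=0
add ecx, 4 → ecx=100+4=104
add esi, 2 → esi=2+2=4
cmp esi, 14  (cmp 4,14)
jne body: taken
mov ebx, [ecx] → ebx=M[104]=-4
and ebx, 6 → ebx=(-4)&6=4
add ecx, 4 → ecx=104+4=108
add esi, 2 → esi=4+2=6
cmp esi, 14  (cmp 6,14)
jne body: taken
mov ebx, [ecx] → ebx=M[108]=30
and ebx, 6 → ebx=30&6=6
add ecx, 4 → ecx=108+4=112
add esi, 2 → esi=6+2=8
cmp esi, 14  (cmp 8,14)
jne body: taken
mov ebx, [ecx] → ebx=M[112]=19
and ebx, 6 → ebx=19&6=2
add ecx, 4 → ecx=112+4=116
add esi, 2 → esi=8+2=10
cmp esi, 14  (cmp 10,14)
jne body: taken
mov ebx, [ecx] → ebx=M[116]=9
and ebx, 6 → ebx=9&6=0
add ecx, 4 → ecx=116+4=120
add esi, 2 → esi=10+2=12
cmp esi, 14  (cmp 12,14)
jne body: taken
mov ebx, [ecx] → ebx=M[120]=6
and ebx, 6 → ebx=6&6=6
add ecx, 4 → ecx=120+4=124
add esi, 2 → esi=12+2=14
cmp esi, 14  (cmp 14,14)
jne body: not taken
add ebx, 14 → ebx=6+14=20
mov [100], ebx → M[100]=20
halt.

20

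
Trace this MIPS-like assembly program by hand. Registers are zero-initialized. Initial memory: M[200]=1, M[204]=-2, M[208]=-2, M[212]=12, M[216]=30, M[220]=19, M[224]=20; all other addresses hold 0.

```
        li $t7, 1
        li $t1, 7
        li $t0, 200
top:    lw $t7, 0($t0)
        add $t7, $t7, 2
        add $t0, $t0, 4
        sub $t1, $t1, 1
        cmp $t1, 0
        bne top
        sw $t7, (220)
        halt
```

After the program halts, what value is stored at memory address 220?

22

$t7=1
$t1=7
$t0=200
$t7=M[200]=1
$t7=1+2=3
$t0=200+4=204
$t1=7-1=6
cmp $t1, 0  (cmp 6,0)
bne top: taken
$t7=M[204]=-2
$t7=(-2)+2=0
$t0=204+4=208
$t1=6-1=5
cmp $t1, 0  (cmp 5,0)
bne top: taken
$t7=M[208]=-2
$t7=(-2)+2=0
$t0=208+4=212
$t1=5-1=4
cmp $t1, 0  (cmp 4,0)
bne top: taken
$t7=M[212]=12
$t7=12+2=14
$t0=212+4=216
$t1=4-1=3
cmp $t1, 0  (cmp 3,0)
bne top: taken
$t7=M[216]=30
$t7=30+2=32
$t0=216+4=220
$t1=3-1=2
cmp $t1, 0  (cmp 2,0)
bne top: taken
$t7=M[220]=19
$t7=19+2=21
$t0=220+4=224
$t1=2-1=1
cmp $t1, 0  (cmp 1,0)
bne top: taken
$t7=M[224]=20
$t7=20+2=22
$t0=224+4=228
$t1=1-1=0
cmp $t1, 0  (cmp 0,0)
bne top: not taken
sw $t7, (220) → M[220]=22
halt.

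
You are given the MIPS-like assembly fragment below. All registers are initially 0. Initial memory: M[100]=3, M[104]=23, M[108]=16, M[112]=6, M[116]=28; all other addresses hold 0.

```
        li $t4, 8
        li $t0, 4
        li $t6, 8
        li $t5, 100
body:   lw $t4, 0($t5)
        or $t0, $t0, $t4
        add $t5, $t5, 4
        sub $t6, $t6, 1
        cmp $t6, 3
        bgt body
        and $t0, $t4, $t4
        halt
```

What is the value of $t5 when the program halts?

$t4=8
$t0=4
$t6=8
$t5=100
$t4=M[100]=3
$t0=4|3=7
$t5=100+4=104
$t6=8-1=7
cmp $t6, 3  (cmp 7,3)
bgt body: taken
$t4=M[104]=23
$t0=7|23=23
$t5=104+4=108
$t6=7-1=6
cmp $t6, 3  (cmp 6,3)
bgt body: taken
$t4=M[108]=16
$t0=23|16=23
$t5=108+4=112
$t6=6-1=5
cmp $t6, 3  (cmp 5,3)
bgt body: taken
$t4=M[112]=6
$t0=23|6=23
$t5=112+4=116
$t6=5-1=4
cmp $t6, 3  (cmp 4,3)
bgt body: taken
$t4=M[116]=28
$t0=23|28=31
$t5=116+4=120
$t6=4-1=3
cmp $t6, 3  (cmp 3,3)
bgt body: not taken
$t0=28&28=28
halt.

120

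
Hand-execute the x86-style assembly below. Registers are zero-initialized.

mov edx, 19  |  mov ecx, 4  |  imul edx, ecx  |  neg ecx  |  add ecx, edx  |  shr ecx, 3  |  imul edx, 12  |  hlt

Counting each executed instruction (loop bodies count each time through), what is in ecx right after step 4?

-4

after mov edx, 19: edx=19
after mov ecx, 4: ecx=4
after imul edx, ecx: edx=19*4=76
after neg ecx: ecx=-(4)=-4
After step 4: ecx = -4.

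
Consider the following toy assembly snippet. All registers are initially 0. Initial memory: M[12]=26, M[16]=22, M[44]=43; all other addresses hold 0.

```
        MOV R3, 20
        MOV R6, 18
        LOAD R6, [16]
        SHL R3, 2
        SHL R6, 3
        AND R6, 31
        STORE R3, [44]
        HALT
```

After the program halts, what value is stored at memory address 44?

R3=20
R6=18
R6=M[16]=22
R3=20<<2=80
R6=22<<3=176
R6=176&31=16
STORE R3, [44] → M[44]=80
halt.

80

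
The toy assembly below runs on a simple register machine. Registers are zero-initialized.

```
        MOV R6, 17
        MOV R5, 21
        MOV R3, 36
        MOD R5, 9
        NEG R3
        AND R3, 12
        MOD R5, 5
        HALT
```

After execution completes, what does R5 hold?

R6=17
R5=21
R3=36
R5=21%9=3
R3=-(36)=-36
R3=(-36)&12=12
R5=3%5=3
halt.

3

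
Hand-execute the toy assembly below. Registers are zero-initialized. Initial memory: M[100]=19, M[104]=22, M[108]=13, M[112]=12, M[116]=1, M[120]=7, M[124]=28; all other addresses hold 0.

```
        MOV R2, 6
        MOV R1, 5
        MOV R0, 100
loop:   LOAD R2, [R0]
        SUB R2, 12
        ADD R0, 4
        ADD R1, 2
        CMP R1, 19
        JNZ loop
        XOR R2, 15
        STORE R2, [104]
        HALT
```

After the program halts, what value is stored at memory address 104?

MOV R2, 6 → R2=6
MOV R1, 5 → R1=5
MOV R0, 100 → R0=100
LOAD R2, [R0] → R2=M[100]=19
SUB R2, 12 → R2=19-12=7
ADD R0, 4 → R0=100+4=104
ADD R1, 2 → R1=5+2=7
CMP R1, 19  (cmp 7,19)
JNZ loop: taken
LOAD R2, [R0] → R2=M[104]=22
SUB R2, 12 → R2=22-12=10
ADD R0, 4 → R0=104+4=108
ADD R1, 2 → R1=7+2=9
CMP R1, 19  (cmp 9,19)
JNZ loop: taken
LOAD R2, [R0] → R2=M[108]=13
SUB R2, 12 → R2=13-12=1
ADD R0, 4 → R0=108+4=112
ADD R1, 2 → R1=9+2=11
CMP R1, 19  (cmp 11,19)
JNZ loop: taken
LOAD R2, [R0] → R2=M[112]=12
SUB R2, 12 → R2=12-12=0
ADD R0, 4 → R0=112+4=116
ADD R1, 2 → R1=11+2=13
CMP R1, 19  (cmp 13,19)
JNZ loop: taken
LOAD R2, [R0] → R2=M[116]=1
SUB R2, 12 → R2=1-12=-11
ADD R0, 4 → R0=116+4=120
ADD R1, 2 → R1=13+2=15
CMP R1, 19  (cmp 15,19)
JNZ loop: taken
LOAD R2, [R0] → R2=M[120]=7
SUB R2, 12 → R2=7-12=-5
ADD R0, 4 → R0=120+4=124
ADD R1, 2 → R1=15+2=17
CMP R1, 19  (cmp 17,19)
JNZ loop: taken
LOAD R2, [R0] → R2=M[124]=28
SUB R2, 12 → R2=28-12=16
ADD R0, 4 → R0=124+4=128
ADD R1, 2 → R1=17+2=19
CMP R1, 19  (cmp 19,19)
JNZ loop: not taken
XOR R2, 15 → R2=16^15=31
STORE R2, [104] → M[104]=31
halt.

31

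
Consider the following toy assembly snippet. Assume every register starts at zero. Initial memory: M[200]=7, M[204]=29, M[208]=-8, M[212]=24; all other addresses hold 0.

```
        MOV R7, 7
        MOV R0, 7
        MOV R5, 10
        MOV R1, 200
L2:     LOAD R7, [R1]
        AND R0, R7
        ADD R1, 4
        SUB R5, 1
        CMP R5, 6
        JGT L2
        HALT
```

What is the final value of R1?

R7=7
R0=7
R5=10
R1=200
R7=M[200]=7
R0=7&7=7
R1=200+4=204
R5=10-1=9
CMP R5, 6  (cmp 9,6)
JGT L2: taken
R7=M[204]=29
R0=7&29=5
R1=204+4=208
R5=9-1=8
CMP R5, 6  (cmp 8,6)
JGT L2: taken
R7=M[208]=-8
R0=5&(-8)=0
R1=208+4=212
R5=8-1=7
CMP R5, 6  (cmp 7,6)
JGT L2: taken
R7=M[212]=24
R0=0&24=0
R1=212+4=216
R5=7-1=6
CMP R5, 6  (cmp 6,6)
JGT L2: not taken
halt.

216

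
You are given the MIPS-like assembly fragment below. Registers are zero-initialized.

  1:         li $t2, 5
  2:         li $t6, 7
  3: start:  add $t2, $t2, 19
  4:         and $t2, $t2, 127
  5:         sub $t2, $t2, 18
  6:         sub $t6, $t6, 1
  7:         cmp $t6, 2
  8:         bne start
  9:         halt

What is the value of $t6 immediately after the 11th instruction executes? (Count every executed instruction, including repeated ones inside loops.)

6

li $t2, 5 → $t2=5
li $t6, 7 → $t6=7
add $t2, $t2, 19 → $t2=5+19=24
and $t2, $t2, 127 → $t2=24&127=24
sub $t2, $t2, 18 → $t2=24-18=6
sub $t6, $t6, 1 → $t6=7-1=6
cmp $t6, 2  (cmp 6,2)
bne start: taken
add $t2, $t2, 19 → $t2=6+19=25
and $t2, $t2, 127 → $t2=25&127=25
sub $t2, $t2, 18 → $t2=25-18=7
After step 11: $t6 = 6.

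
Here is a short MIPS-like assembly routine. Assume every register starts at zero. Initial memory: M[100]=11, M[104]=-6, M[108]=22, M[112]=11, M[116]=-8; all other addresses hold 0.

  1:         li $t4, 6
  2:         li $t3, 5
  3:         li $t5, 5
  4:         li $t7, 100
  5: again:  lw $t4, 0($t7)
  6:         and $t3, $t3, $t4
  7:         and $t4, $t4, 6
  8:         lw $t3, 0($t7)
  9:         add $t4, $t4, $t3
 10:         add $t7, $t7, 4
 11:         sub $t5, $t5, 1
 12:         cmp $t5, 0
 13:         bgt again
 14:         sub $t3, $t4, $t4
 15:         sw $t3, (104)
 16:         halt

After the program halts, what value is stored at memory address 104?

0

$t4=6
$t3=5
$t5=5
$t7=100
$t4=M[100]=11
$t3=5&11=1
$t4=11&6=2
$t3=M[100]=11
$t4=2+11=13
$t7=100+4=104
$t5=5-1=4
cmp $t5, 0  (cmp 4,0)
bgt again: taken
$t4=M[104]=-6
$t3=11&(-6)=10
$t4=(-6)&6=2
$t3=M[104]=-6
$t4=2+(-6)=-4
$t7=104+4=108
$t5=4-1=3
cmp $t5, 0  (cmp 3,0)
bgt again: taken
$t4=M[108]=22
$t3=(-6)&22=18
$t4=22&6=6
$t3=M[108]=22
$t4=6+22=28
$t7=108+4=112
$t5=3-1=2
cmp $t5, 0  (cmp 2,0)
bgt again: taken
$t4=M[112]=11
$t3=22&11=2
$t4=11&6=2
$t3=M[112]=11
$t4=2+11=13
$t7=112+4=116
$t5=2-1=1
cmp $t5, 0  (cmp 1,0)
bgt again: taken
$t4=M[116]=-8
$t3=11&(-8)=8
$t4=(-8)&6=0
$t3=M[116]=-8
$t4=0+(-8)=-8
$t7=116+4=120
$t5=1-1=0
cmp $t5, 0  (cmp 0,0)
bgt again: not taken
$t3=(-8)-(-8)=0
sw $t3, (104) → M[104]=0
halt.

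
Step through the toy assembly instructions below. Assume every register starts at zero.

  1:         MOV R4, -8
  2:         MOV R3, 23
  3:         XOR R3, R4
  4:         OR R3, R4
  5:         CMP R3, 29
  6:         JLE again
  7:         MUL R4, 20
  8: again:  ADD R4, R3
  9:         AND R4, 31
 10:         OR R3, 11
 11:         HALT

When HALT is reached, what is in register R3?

-1

MOV R4, -8 → R4=-8
MOV R3, 23 → R3=23
XOR R3, R4 → R3=23^(-8)=-17
OR R3, R4 → R3=(-17)|(-8)=-1
CMP R3, 29  (cmp -1,29)
JLE again: taken
ADD R4, R3 → R4=(-8)+(-1)=-9
AND R4, 31 → R4=(-9)&31=23
OR R3, 11 → R3=(-1)|11=-1
halt.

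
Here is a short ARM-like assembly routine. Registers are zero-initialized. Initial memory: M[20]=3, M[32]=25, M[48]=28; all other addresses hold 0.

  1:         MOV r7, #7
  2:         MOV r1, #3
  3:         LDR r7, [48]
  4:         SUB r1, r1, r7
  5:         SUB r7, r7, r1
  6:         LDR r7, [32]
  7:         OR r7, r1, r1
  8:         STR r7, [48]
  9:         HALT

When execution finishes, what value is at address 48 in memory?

-25

r7=7
r1=3
r7=M[48]=28
r1=3-28=-25
r7=28-(-25)=53
r7=M[32]=25
r7=(-25)|(-25)=-25
STR r7, [48] → M[48]=-25
halt.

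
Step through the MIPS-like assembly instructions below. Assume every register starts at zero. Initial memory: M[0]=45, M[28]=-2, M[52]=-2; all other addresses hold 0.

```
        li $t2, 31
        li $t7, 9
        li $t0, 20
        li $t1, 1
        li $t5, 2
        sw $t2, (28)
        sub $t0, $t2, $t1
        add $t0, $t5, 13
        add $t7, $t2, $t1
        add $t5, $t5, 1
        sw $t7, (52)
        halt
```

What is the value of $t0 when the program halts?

15

$t2=31
$t7=9
$t0=20
$t1=1
$t5=2
sw $t2, (28) → M[28]=31
$t0=31-1=30
$t0=2+13=15
$t7=31+1=32
$t5=2+1=3
sw $t7, (52) → M[52]=32
halt.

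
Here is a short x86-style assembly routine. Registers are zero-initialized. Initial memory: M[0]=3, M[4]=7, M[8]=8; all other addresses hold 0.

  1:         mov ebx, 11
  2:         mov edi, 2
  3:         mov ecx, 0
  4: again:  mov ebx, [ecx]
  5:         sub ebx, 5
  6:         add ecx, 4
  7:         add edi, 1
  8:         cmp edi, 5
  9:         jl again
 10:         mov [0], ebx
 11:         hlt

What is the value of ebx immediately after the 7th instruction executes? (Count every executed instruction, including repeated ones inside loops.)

-2

ebx=11
edi=2
ecx=0
ebx=M[0]=3
ebx=3-5=-2
ecx=0+4=4
edi=2+1=3
After step 7: ebx = -2.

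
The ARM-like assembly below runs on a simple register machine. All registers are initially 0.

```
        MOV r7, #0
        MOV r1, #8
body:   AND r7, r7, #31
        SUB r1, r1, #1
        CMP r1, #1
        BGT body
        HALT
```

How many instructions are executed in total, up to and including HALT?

31

r7=0
r1=8
r7=0&31=0
r1=8-1=7
CMP r1, #1  (cmp 7,1)
BGT body: taken
r7=0&31=0
r1=7-1=6
CMP r1, #1  (cmp 6,1)
BGT body: taken
r7=0&31=0
r1=6-1=5
CMP r1, #1  (cmp 5,1)
BGT body: taken
r7=0&31=0
r1=5-1=4
CMP r1, #1  (cmp 4,1)
BGT body: taken
r7=0&31=0
r1=4-1=3
CMP r1, #1  (cmp 3,1)
BGT body: taken
r7=0&31=0
r1=3-1=2
CMP r1, #1  (cmp 2,1)
BGT body: taken
r7=0&31=0
r1=2-1=1
CMP r1, #1  (cmp 1,1)
BGT body: not taken
halt.
Total executed instructions: 31.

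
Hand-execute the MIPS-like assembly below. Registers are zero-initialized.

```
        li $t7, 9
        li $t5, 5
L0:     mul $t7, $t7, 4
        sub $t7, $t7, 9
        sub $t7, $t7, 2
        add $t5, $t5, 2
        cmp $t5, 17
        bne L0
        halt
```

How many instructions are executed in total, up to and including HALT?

$t7=9
$t5=5
$t7=9*4=36
$t7=36-9=27
$t7=27-2=25
$t5=5+2=7
cmp $t5, 17  (cmp 7,17)
bne L0: taken
$t7=25*4=100
$t7=100-9=91
$t7=91-2=89
$t5=7+2=9
cmp $t5, 17  (cmp 9,17)
bne L0: taken
$t7=89*4=356
$t7=356-9=347
$t7=347-2=345
$t5=9+2=11
cmp $t5, 17  (cmp 11,17)
bne L0: taken
$t7=345*4=1380
$t7=1380-9=1371
$t7=1371-2=1369
$t5=11+2=13
cmp $t5, 17  (cmp 13,17)
bne L0: taken
$t7=1369*4=5476
$t7=5476-9=5467
$t7=5467-2=5465
$t5=13+2=15
cmp $t5, 17  (cmp 15,17)
bne L0: taken
$t7=5465*4=21860
$t7=21860-9=21851
$t7=21851-2=21849
$t5=15+2=17
cmp $t5, 17  (cmp 17,17)
bne L0: not taken
halt.
Total executed instructions: 39.

39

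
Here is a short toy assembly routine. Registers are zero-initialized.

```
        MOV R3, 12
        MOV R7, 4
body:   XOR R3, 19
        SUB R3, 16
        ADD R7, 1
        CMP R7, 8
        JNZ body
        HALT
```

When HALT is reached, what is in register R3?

12

MOV R3, 12 → R3=12
MOV R7, 4 → R7=4
XOR R3, 19 → R3=12^19=31
SUB R3, 16 → R3=31-16=15
ADD R7, 1 → R7=4+1=5
CMP R7, 8  (cmp 5,8)
JNZ body: taken
XOR R3, 19 → R3=15^19=28
SUB R3, 16 → R3=28-16=12
ADD R7, 1 → R7=5+1=6
CMP R7, 8  (cmp 6,8)
JNZ body: taken
XOR R3, 19 → R3=12^19=31
SUB R3, 16 → R3=31-16=15
ADD R7, 1 → R7=6+1=7
CMP R7, 8  (cmp 7,8)
JNZ body: taken
XOR R3, 19 → R3=15^19=28
SUB R3, 16 → R3=28-16=12
ADD R7, 1 → R7=7+1=8
CMP R7, 8  (cmp 8,8)
JNZ body: not taken
halt.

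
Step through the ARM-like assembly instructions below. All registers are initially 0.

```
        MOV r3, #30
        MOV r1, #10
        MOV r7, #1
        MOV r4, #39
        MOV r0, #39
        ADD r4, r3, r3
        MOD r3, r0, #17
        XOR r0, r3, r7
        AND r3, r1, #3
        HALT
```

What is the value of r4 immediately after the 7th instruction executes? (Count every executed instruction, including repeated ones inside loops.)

after MOV r3, #30: r3=30
after MOV r1, #10: r1=10
after MOV r7, #1: r7=1
after MOV r4, #39: r4=39
after MOV r0, #39: r0=39
after ADD r4, r3, r3: r4=30+30=60
after MOD r3, r0, #17: r3=39%17=5
After step 7: r4 = 60.

60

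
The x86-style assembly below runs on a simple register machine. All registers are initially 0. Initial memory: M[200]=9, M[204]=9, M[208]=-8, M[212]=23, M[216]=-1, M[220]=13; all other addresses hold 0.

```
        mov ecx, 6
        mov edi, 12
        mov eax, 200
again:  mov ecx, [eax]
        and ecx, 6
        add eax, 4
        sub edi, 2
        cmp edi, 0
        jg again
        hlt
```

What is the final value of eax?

ecx=6
edi=12
eax=200
ecx=M[200]=9
ecx=9&6=0
eax=200+4=204
edi=12-2=10
cmp edi, 0  (cmp 10,0)
jg again: taken
ecx=M[204]=9
ecx=9&6=0
eax=204+4=208
edi=10-2=8
cmp edi, 0  (cmp 8,0)
jg again: taken
ecx=M[208]=-8
ecx=(-8)&6=0
eax=208+4=212
edi=8-2=6
cmp edi, 0  (cmp 6,0)
jg again: taken
ecx=M[212]=23
ecx=23&6=6
eax=212+4=216
edi=6-2=4
cmp edi, 0  (cmp 4,0)
jg again: taken
ecx=M[216]=-1
ecx=(-1)&6=6
eax=216+4=220
edi=4-2=2
cmp edi, 0  (cmp 2,0)
jg again: taken
ecx=M[220]=13
ecx=13&6=4
eax=220+4=224
edi=2-2=0
cmp edi, 0  (cmp 0,0)
jg again: not taken
halt.

224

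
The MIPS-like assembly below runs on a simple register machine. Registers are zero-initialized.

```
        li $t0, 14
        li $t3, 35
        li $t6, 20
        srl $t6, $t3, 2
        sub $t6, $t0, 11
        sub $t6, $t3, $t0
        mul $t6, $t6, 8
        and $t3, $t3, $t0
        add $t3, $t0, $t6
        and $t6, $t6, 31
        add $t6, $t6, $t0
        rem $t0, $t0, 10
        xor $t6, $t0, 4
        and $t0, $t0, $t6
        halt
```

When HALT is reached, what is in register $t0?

0

li $t0, 14 → $t0=14
li $t3, 35 → $t3=35
li $t6, 20 → $t6=20
srl $t6, $t3, 2 → $t6=35>>2=8
sub $t6, $t0, 11 → $t6=14-11=3
sub $t6, $t3, $t0 → $t6=35-14=21
mul $t6, $t6, 8 → $t6=21*8=168
and $t3, $t3, $t0 → $t3=35&14=2
add $t3, $t0, $t6 → $t3=14+168=182
and $t6, $t6, 31 → $t6=168&31=8
add $t6, $t6, $t0 → $t6=8+14=22
rem $t0, $t0, 10 → $t0=14%10=4
xor $t6, $t0, 4 → $t6=4^4=0
and $t0, $t0, $t6 → $t0=4&0=0
halt.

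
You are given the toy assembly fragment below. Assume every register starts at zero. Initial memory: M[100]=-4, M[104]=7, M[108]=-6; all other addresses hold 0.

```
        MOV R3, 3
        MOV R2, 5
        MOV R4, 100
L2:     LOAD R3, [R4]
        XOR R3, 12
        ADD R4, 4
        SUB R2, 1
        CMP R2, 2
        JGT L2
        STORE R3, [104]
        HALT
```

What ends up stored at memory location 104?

-10

R3=3
R2=5
R4=100
R3=M[100]=-4
R3=(-4)^12=-16
R4=100+4=104
R2=5-1=4
CMP R2, 2  (cmp 4,2)
JGT L2: taken
R3=M[104]=7
R3=7^12=11
R4=104+4=108
R2=4-1=3
CMP R2, 2  (cmp 3,2)
JGT L2: taken
R3=M[108]=-6
R3=(-6)^12=-10
R4=108+4=112
R2=3-1=2
CMP R2, 2  (cmp 2,2)
JGT L2: not taken
STORE R3, [104] → M[104]=-10
halt.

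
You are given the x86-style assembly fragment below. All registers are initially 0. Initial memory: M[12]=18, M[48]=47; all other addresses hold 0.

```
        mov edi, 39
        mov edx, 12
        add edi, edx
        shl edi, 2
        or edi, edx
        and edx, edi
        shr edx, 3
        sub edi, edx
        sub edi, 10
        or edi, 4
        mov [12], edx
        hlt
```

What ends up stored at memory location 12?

mov edi, 39 → edi=39
mov edx, 12 → edx=12
add edi, edx → edi=39+12=51
shl edi, 2 → edi=51<<2=204
or edi, edx → edi=204|12=204
and edx, edi → edx=12&204=12
shr edx, 3 → edx=12>>3=1
sub edi, edx → edi=204-1=203
sub edi, 10 → edi=203-10=193
or edi, 4 → edi=193|4=197
mov [12], edx → M[12]=1
halt.

1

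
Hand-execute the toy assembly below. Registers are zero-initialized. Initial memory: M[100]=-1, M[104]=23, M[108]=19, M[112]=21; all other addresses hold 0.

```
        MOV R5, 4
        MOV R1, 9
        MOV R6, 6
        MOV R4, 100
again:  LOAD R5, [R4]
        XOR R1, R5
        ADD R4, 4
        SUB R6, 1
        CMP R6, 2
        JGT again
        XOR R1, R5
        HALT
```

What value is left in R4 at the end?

116

R5=4
R1=9
R6=6
R4=100
R5=M[100]=-1
R1=9^(-1)=-10
R4=100+4=104
R6=6-1=5
CMP R6, 2  (cmp 5,2)
JGT again: taken
R5=M[104]=23
R1=(-10)^23=-31
R4=104+4=108
R6=5-1=4
CMP R6, 2  (cmp 4,2)
JGT again: taken
R5=M[108]=19
R1=(-31)^19=-14
R4=108+4=112
R6=4-1=3
CMP R6, 2  (cmp 3,2)
JGT again: taken
R5=M[112]=21
R1=(-14)^21=-25
R4=112+4=116
R6=3-1=2
CMP R6, 2  (cmp 2,2)
JGT again: not taken
R1=(-25)^21=-14
halt.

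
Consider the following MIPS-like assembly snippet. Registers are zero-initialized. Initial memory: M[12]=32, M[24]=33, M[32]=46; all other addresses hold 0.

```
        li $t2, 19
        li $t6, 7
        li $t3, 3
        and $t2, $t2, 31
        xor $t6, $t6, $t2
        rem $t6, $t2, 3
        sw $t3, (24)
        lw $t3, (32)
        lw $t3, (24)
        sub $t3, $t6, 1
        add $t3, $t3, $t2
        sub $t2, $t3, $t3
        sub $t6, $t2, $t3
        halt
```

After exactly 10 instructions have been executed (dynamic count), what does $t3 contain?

0

li $t2, 19 → $t2=19
li $t6, 7 → $t6=7
li $t3, 3 → $t3=3
and $t2, $t2, 31 → $t2=19&31=19
xor $t6, $t6, $t2 → $t6=7^19=20
rem $t6, $t2, 3 → $t6=19%3=1
sw $t3, (24) → M[24]=3
lw $t3, (32) → $t3=M[32]=46
lw $t3, (24) → $t3=M[24]=3
sub $t3, $t6, 1 → $t3=1-1=0
After step 10: $t3 = 0.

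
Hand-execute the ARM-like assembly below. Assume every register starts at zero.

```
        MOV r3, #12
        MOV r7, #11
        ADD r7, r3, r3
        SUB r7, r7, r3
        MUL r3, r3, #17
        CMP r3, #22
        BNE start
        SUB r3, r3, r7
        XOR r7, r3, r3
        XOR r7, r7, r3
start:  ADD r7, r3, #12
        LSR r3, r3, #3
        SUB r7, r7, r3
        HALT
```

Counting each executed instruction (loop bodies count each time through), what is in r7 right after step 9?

216

after MOV r3, #12: r3=12
after MOV r7, #11: r7=11
after ADD r7, r3, r3: r7=12+12=24
after SUB r7, r7, r3: r7=24-12=12
after MUL r3, r3, #17: r3=12*17=204
CMP r3, #22  (cmp 204,22)
BNE start: taken
after ADD r7, r3, #12: r7=204+12=216
after LSR r3, r3, #3: r3=204>>3=25
After step 9: r7 = 216.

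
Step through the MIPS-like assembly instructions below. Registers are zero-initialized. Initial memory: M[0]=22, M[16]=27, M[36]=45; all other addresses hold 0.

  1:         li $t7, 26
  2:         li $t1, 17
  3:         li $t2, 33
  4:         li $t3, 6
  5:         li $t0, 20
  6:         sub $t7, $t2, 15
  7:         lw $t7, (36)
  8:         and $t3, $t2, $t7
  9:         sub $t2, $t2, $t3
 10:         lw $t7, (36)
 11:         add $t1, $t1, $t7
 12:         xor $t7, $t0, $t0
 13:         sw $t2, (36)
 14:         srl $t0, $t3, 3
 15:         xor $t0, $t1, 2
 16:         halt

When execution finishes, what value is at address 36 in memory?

after li $t7, 26: $t7=26
after li $t1, 17: $t1=17
after li $t2, 33: $t2=33
after li $t3, 6: $t3=6
after li $t0, 20: $t0=20
after sub $t7, $t2, 15: $t7=33-15=18
after lw $t7, (36): $t7=M[36]=45
after and $t3, $t2, $t7: $t3=33&45=33
after sub $t2, $t2, $t3: $t2=33-33=0
after lw $t7, (36): $t7=M[36]=45
after add $t1, $t1, $t7: $t1=17+45=62
after xor $t7, $t0, $t0: $t7=20^20=0
sw $t2, (36) → M[36]=0
after srl $t0, $t3, 3: $t0=33>>3=4
after xor $t0, $t1, 2: $t0=62^2=60
halt.

0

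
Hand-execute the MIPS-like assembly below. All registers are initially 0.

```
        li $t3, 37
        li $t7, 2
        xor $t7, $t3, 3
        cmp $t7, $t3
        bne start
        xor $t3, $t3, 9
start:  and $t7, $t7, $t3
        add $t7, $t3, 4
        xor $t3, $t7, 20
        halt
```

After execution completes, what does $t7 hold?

$t3=37
$t7=2
$t7=37^3=38
cmp $t7, $t3  (cmp 38,37)
bne start: taken
$t7=38&37=36
$t7=37+4=41
$t3=41^20=61
halt.

41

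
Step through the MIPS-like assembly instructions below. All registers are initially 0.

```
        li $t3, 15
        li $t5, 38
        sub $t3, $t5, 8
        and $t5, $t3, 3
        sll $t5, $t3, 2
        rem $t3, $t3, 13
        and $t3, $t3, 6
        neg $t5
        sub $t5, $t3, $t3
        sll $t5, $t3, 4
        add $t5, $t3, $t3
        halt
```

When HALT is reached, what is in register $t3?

$t3=15
$t5=38
$t3=38-8=30
$t5=30&3=2
$t5=30<<2=120
$t3=30%13=4
$t3=4&6=4
$t5=-(120)=-120
$t5=4-4=0
$t5=4<<4=64
$t5=4+4=8
halt.

4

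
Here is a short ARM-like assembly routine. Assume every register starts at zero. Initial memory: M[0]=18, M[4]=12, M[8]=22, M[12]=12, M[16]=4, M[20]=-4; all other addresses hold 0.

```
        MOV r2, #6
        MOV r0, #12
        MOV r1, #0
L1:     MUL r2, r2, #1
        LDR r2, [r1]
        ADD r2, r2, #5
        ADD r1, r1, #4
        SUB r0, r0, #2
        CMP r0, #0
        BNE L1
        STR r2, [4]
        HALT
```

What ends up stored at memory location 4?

MOV r2, #6 → r2=6
MOV r0, #12 → r0=12
MOV r1, #0 → r1=0
MUL r2, r2, #1 → r2=6*1=6
LDR r2, [r1] → r2=M[0]=18
ADD r2, r2, #5 → r2=18+5=23
ADD r1, r1, #4 → r1=0+4=4
SUB r0, r0, #2 → r0=12-2=10
CMP r0, #0  (cmp 10,0)
BNE L1: taken
MUL r2, r2, #1 → r2=23*1=23
LDR r2, [r1] → r2=M[4]=12
ADD r2, r2, #5 → r2=12+5=17
ADD r1, r1, #4 → r1=4+4=8
SUB r0, r0, #2 → r0=10-2=8
CMP r0, #0  (cmp 8,0)
BNE L1: taken
MUL r2, r2, #1 → r2=17*1=17
LDR r2, [r1] → r2=M[8]=22
ADD r2, r2, #5 → r2=22+5=27
ADD r1, r1, #4 → r1=8+4=12
SUB r0, r0, #2 → r0=8-2=6
CMP r0, #0  (cmp 6,0)
BNE L1: taken
MUL r2, r2, #1 → r2=27*1=27
LDR r2, [r1] → r2=M[12]=12
ADD r2, r2, #5 → r2=12+5=17
ADD r1, r1, #4 → r1=12+4=16
SUB r0, r0, #2 → r0=6-2=4
CMP r0, #0  (cmp 4,0)
BNE L1: taken
MUL r2, r2, #1 → r2=17*1=17
LDR r2, [r1] → r2=M[16]=4
ADD r2, r2, #5 → r2=4+5=9
ADD r1, r1, #4 → r1=16+4=20
SUB r0, r0, #2 → r0=4-2=2
CMP r0, #0  (cmp 2,0)
BNE L1: taken
MUL r2, r2, #1 → r2=9*1=9
LDR r2, [r1] → r2=M[20]=-4
ADD r2, r2, #5 → r2=(-4)+5=1
ADD r1, r1, #4 → r1=20+4=24
SUB r0, r0, #2 → r0=2-2=0
CMP r0, #0  (cmp 0,0)
BNE L1: not taken
STR r2, [4] → M[4]=1
halt.

1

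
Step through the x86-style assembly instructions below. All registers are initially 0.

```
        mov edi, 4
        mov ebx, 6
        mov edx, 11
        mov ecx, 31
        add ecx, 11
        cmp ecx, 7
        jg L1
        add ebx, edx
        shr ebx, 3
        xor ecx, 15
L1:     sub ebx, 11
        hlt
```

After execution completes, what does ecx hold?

42

mov edi, 4 → edi=4
mov ebx, 6 → ebx=6
mov edx, 11 → edx=11
mov ecx, 31 → ecx=31
add ecx, 11 → ecx=31+11=42
cmp ecx, 7  (cmp 42,7)
jg L1: taken
sub ebx, 11 → ebx=6-11=-5
halt.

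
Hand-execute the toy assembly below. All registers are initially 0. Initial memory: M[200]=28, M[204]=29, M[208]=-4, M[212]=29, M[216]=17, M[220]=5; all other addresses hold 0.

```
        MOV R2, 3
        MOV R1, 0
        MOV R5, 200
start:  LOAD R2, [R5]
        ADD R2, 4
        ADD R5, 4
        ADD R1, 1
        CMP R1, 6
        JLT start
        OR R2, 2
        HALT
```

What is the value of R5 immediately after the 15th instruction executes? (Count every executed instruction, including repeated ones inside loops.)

MOV R2, 3 → R2=3
MOV R1, 0 → R1=0
MOV R5, 200 → R5=200
LOAD R2, [R5] → R2=M[200]=28
ADD R2, 4 → R2=28+4=32
ADD R5, 4 → R5=200+4=204
ADD R1, 1 → R1=0+1=1
CMP R1, 6  (cmp 1,6)
JLT start: taken
LOAD R2, [R5] → R2=M[204]=29
ADD R2, 4 → R2=29+4=33
ADD R5, 4 → R5=204+4=208
ADD R1, 1 → R1=1+1=2
CMP R1, 6  (cmp 2,6)
JLT start: taken
After step 15: R5 = 208.

208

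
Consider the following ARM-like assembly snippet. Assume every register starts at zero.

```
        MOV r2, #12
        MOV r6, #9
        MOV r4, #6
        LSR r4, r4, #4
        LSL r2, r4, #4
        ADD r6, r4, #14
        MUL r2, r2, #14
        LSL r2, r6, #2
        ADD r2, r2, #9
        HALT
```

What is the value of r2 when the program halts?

65

MOV r2, #12 → r2=12
MOV r6, #9 → r6=9
MOV r4, #6 → r4=6
LSR r4, r4, #4 → r4=6>>4=0
LSL r2, r4, #4 → r2=0<<4=0
ADD r6, r4, #14 → r6=0+14=14
MUL r2, r2, #14 → r2=0*14=0
LSL r2, r6, #2 → r2=14<<2=56
ADD r2, r2, #9 → r2=56+9=65
halt.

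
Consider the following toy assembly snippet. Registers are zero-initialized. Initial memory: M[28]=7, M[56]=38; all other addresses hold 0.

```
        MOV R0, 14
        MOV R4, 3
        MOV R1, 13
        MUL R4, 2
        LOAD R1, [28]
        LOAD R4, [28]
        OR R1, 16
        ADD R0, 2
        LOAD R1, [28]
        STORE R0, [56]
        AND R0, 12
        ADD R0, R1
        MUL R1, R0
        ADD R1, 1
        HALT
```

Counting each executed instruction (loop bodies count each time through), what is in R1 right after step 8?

23

after MOV R0, 14: R0=14
after MOV R4, 3: R4=3
after MOV R1, 13: R1=13
after MUL R4, 2: R4=3*2=6
after LOAD R1, [28]: R1=M[28]=7
after LOAD R4, [28]: R4=M[28]=7
after OR R1, 16: R1=7|16=23
after ADD R0, 2: R0=14+2=16
After step 8: R1 = 23.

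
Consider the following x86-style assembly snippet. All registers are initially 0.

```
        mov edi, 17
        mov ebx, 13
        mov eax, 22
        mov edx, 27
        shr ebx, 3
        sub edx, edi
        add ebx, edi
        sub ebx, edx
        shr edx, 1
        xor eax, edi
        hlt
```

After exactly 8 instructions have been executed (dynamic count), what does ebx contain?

8

mov edi, 17 → edi=17
mov ebx, 13 → ebx=13
mov eax, 22 → eax=22
mov edx, 27 → edx=27
shr ebx, 3 → ebx=13>>3=1
sub edx, edi → edx=27-17=10
add ebx, edi → ebx=1+17=18
sub ebx, edx → ebx=18-10=8
After step 8: ebx = 8.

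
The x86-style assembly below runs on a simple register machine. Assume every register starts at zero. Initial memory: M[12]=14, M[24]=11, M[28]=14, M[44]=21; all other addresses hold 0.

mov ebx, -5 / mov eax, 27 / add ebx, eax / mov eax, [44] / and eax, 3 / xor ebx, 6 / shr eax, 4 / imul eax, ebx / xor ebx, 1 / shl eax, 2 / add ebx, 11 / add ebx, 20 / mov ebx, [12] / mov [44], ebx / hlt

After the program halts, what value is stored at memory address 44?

14

mov ebx, -5 → ebx=-5
mov eax, 27 → eax=27
add ebx, eax → ebx=(-5)+27=22
mov eax, [44] → eax=M[44]=21
and eax, 3 → eax=21&3=1
xor ebx, 6 → ebx=22^6=16
shr eax, 4 → eax=1>>4=0
imul eax, ebx → eax=0*16=0
xor ebx, 1 → ebx=16^1=17
shl eax, 2 → eax=0<<2=0
add ebx, 11 → ebx=17+11=28
add ebx, 20 → ebx=28+20=48
mov ebx, [12] → ebx=M[12]=14
mov [44], ebx → M[44]=14
halt.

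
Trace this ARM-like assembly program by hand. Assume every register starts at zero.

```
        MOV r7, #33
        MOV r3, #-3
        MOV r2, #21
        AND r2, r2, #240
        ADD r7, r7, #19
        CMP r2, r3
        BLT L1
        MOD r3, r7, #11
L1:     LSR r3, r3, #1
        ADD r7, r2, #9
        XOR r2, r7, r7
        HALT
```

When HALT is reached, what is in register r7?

after MOV r7, #33: r7=33
after MOV r3, #-3: r3=-3
after MOV r2, #21: r2=21
after AND r2, r2, #240: r2=21&240=16
after ADD r7, r7, #19: r7=33+19=52
CMP r2, r3  (cmp 16,-3)
BLT L1: not taken
after MOD r3, r7, #11: r3=52%11=8
after LSR r3, r3, #1: r3=8>>1=4
after ADD r7, r2, #9: r7=16+9=25
after XOR r2, r7, r7: r2=25^25=0
halt.

25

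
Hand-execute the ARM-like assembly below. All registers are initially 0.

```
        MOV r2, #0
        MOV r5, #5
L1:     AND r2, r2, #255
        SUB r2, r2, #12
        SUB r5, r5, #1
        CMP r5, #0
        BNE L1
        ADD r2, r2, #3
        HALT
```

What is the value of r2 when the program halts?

199

r2=0
r5=5
r2=0&255=0
r2=0-12=-12
r5=5-1=4
CMP r5, #0  (cmp 4,0)
BNE L1: taken
r2=(-12)&255=244
r2=244-12=232
r5=4-1=3
CMP r5, #0  (cmp 3,0)
BNE L1: taken
r2=232&255=232
r2=232-12=220
r5=3-1=2
CMP r5, #0  (cmp 2,0)
BNE L1: taken
r2=220&255=220
r2=220-12=208
r5=2-1=1
CMP r5, #0  (cmp 1,0)
BNE L1: taken
r2=208&255=208
r2=208-12=196
r5=1-1=0
CMP r5, #0  (cmp 0,0)
BNE L1: not taken
r2=196+3=199
halt.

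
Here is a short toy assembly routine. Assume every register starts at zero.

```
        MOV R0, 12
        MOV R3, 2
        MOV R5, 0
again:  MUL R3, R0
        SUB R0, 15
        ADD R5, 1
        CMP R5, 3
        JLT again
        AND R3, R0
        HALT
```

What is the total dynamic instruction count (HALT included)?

20

MOV R0, 12 → R0=12
MOV R3, 2 → R3=2
MOV R5, 0 → R5=0
MUL R3, R0 → R3=2*12=24
SUB R0, 15 → R0=12-15=-3
ADD R5, 1 → R5=0+1=1
CMP R5, 3  (cmp 1,3)
JLT again: taken
MUL R3, R0 → R3=24*(-3)=-72
SUB R0, 15 → R0=(-3)-15=-18
ADD R5, 1 → R5=1+1=2
CMP R5, 3  (cmp 2,3)
JLT again: taken
MUL R3, R0 → R3=(-72)*(-18)=1296
SUB R0, 15 → R0=(-18)-15=-33
ADD R5, 1 → R5=2+1=3
CMP R5, 3  (cmp 3,3)
JLT again: not taken
AND R3, R0 → R3=1296&(-33)=1296
halt.
Total executed instructions: 20.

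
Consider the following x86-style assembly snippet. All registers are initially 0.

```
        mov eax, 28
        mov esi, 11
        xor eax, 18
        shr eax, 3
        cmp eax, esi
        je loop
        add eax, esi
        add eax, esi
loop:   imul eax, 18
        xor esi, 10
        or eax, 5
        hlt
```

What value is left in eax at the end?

415

after mov eax, 28: eax=28
after mov esi, 11: esi=11
after xor eax, 18: eax=28^18=14
after shr eax, 3: eax=14>>3=1
cmp eax, esi  (cmp 1,11)
je loop: not taken
after add eax, esi: eax=1+11=12
after add eax, esi: eax=12+11=23
after imul eax, 18: eax=23*18=414
after xor esi, 10: esi=11^10=1
after or eax, 5: eax=414|5=415
halt.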